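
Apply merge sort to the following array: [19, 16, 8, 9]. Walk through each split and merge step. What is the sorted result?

Merge sort trace:

Split: [19, 16, 8, 9] -> [19, 16] and [8, 9]
  Split: [19, 16] -> [19] and [16]
  Merge: [19] + [16] -> [16, 19]
  Split: [8, 9] -> [8] and [9]
  Merge: [8] + [9] -> [8, 9]
Merge: [16, 19] + [8, 9] -> [8, 9, 16, 19]

Final sorted array: [8, 9, 16, 19]

The merge sort proceeds by recursively splitting the array and merging sorted halves.
After all merges, the sorted array is [8, 9, 16, 19].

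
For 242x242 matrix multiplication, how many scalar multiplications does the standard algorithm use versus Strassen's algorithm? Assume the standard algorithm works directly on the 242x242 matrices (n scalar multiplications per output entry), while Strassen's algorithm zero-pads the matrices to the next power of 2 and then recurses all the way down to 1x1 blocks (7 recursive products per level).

Matrix multiplication for 242x242 matrices:

Strassen's algorithm requires power-of-2 dimensions. Pad 242x242 to 256x256 (next power of 2).

Standard algorithm: 242^3 = 14172488 multiplications
Strassen's algorithm: 7^(log2(256)) = 7^8 = 5764801 multiplications
Savings: 14172488 - 5764801 = 8407687 multiplications

Standard: 14172488 multiplications (242^3). Strassen: 5764801 multiplications (7^8, after padding to 256x256). Strassen reduces 8 recursive multiplications to 7 at each level.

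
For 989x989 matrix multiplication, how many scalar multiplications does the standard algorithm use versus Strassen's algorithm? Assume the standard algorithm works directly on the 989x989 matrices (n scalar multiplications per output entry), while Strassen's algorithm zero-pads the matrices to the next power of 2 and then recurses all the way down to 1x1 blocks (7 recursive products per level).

Matrix multiplication for 989x989 matrices:

Strassen's algorithm requires power-of-2 dimensions. Pad 989x989 to 1024x1024 (next power of 2).

Standard algorithm: 989^3 = 967361669 multiplications
Strassen's algorithm: 7^(log2(1024)) = 7^10 = 282475249 multiplications
Savings: 967361669 - 282475249 = 684886420 multiplications

Standard: 967361669 multiplications (989^3). Strassen: 282475249 multiplications (7^10, after padding to 1024x1024). Strassen reduces 8 recursive multiplications to 7 at each level.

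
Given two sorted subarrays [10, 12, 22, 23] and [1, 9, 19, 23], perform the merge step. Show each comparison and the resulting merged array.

Merging process:

Compare 10 vs 1: take 1 from right. Merged: [1]
Compare 10 vs 9: take 9 from right. Merged: [1, 9]
Compare 10 vs 19: take 10 from left. Merged: [1, 9, 10]
Compare 12 vs 19: take 12 from left. Merged: [1, 9, 10, 12]
Compare 22 vs 19: take 19 from right. Merged: [1, 9, 10, 12, 19]
Compare 22 vs 23: take 22 from left. Merged: [1, 9, 10, 12, 19, 22]
Compare 23 vs 23: take 23 from left. Merged: [1, 9, 10, 12, 19, 22, 23]
Append remaining from right: [23]. Merged: [1, 9, 10, 12, 19, 22, 23, 23]

Final merged array: [1, 9, 10, 12, 19, 22, 23, 23]
Total comparisons: 7

The merged array is [1, 9, 10, 12, 19, 22, 23, 23], requiring 7 comparisons. The merge step runs in O(n) time where n is the total number of elements.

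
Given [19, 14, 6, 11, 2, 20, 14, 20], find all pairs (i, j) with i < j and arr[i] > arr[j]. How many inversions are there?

Finding inversions in [19, 14, 6, 11, 2, 20, 14, 20]:

(0, 1): arr[0]=19 > arr[1]=14
(0, 2): arr[0]=19 > arr[2]=6
(0, 3): arr[0]=19 > arr[3]=11
(0, 4): arr[0]=19 > arr[4]=2
(0, 6): arr[0]=19 > arr[6]=14
(1, 2): arr[1]=14 > arr[2]=6
(1, 3): arr[1]=14 > arr[3]=11
(1, 4): arr[1]=14 > arr[4]=2
(2, 4): arr[2]=6 > arr[4]=2
(3, 4): arr[3]=11 > arr[4]=2
(5, 6): arr[5]=20 > arr[6]=14

Total inversions: 11

The array has 11 inversion(s): (0,1), (0,2), (0,3), (0,4), (0,6), (1,2), (1,3), (1,4), (2,4), (3,4), (5,6). Each pair (i,j) satisfies i < j and arr[i] > arr[j].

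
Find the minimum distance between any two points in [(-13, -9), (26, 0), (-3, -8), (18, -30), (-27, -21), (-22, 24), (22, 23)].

Computing all pairwise distances among 7 points:

d((-13, -9), (26, 0)) = 40.025
d((-13, -9), (-3, -8)) = 10.0499 <-- minimum
d((-13, -9), (18, -30)) = 37.4433
d((-13, -9), (-27, -21)) = 18.4391
d((-13, -9), (-22, 24)) = 34.2053
d((-13, -9), (22, 23)) = 47.4236
d((26, 0), (-3, -8)) = 30.0832
d((26, 0), (18, -30)) = 31.0483
d((26, 0), (-27, -21)) = 57.0088
d((26, 0), (-22, 24)) = 53.6656
d((26, 0), (22, 23)) = 23.3452
d((-3, -8), (18, -30)) = 30.4138
d((-3, -8), (-27, -21)) = 27.2947
d((-3, -8), (-22, 24)) = 37.2156
d((-3, -8), (22, 23)) = 39.8246
d((18, -30), (-27, -21)) = 45.8912
d((18, -30), (-22, 24)) = 67.2012
d((18, -30), (22, 23)) = 53.1507
d((-27, -21), (-22, 24)) = 45.2769
d((-27, -21), (22, 23)) = 65.8559
d((-22, 24), (22, 23)) = 44.0114

Closest pair: (-13, -9) and (-3, -8) with distance 10.0499

The closest pair is (-13, -9) and (-3, -8) with Euclidean distance 10.0499. For 7 points, brute-force pairwise comparison is shown above. For large n, the divide-and-conquer algorithm (sort by x, recurse on halves, check the dividing strip) achieves O(n log n).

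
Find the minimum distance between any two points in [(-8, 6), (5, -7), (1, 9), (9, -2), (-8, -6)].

Computing all pairwise distances among 5 points:

d((-8, 6), (5, -7)) = 18.3848
d((-8, 6), (1, 9)) = 9.4868
d((-8, 6), (9, -2)) = 18.7883
d((-8, 6), (-8, -6)) = 12.0
d((5, -7), (1, 9)) = 16.4924
d((5, -7), (9, -2)) = 6.4031 <-- minimum
d((5, -7), (-8, -6)) = 13.0384
d((1, 9), (9, -2)) = 13.6015
d((1, 9), (-8, -6)) = 17.4929
d((9, -2), (-8, -6)) = 17.4642

Closest pair: (5, -7) and (9, -2) with distance 6.4031

The closest pair is (5, -7) and (9, -2) with Euclidean distance 6.4031. For 5 points, brute-force pairwise comparison is shown above. For large n, the divide-and-conquer algorithm (sort by x, recurse on halves, check the dividing strip) achieves O(n log n).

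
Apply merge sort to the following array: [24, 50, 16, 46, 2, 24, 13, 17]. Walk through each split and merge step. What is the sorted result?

Merge sort trace:

Split: [24, 50, 16, 46, 2, 24, 13, 17] -> [24, 50, 16, 46] and [2, 24, 13, 17]
  Split: [24, 50, 16, 46] -> [24, 50] and [16, 46]
    Split: [24, 50] -> [24] and [50]
    Merge: [24] + [50] -> [24, 50]
    Split: [16, 46] -> [16] and [46]
    Merge: [16] + [46] -> [16, 46]
  Merge: [24, 50] + [16, 46] -> [16, 24, 46, 50]
  Split: [2, 24, 13, 17] -> [2, 24] and [13, 17]
    Split: [2, 24] -> [2] and [24]
    Merge: [2] + [24] -> [2, 24]
    Split: [13, 17] -> [13] and [17]
    Merge: [13] + [17] -> [13, 17]
  Merge: [2, 24] + [13, 17] -> [2, 13, 17, 24]
Merge: [16, 24, 46, 50] + [2, 13, 17, 24] -> [2, 13, 16, 17, 24, 24, 46, 50]

Final sorted array: [2, 13, 16, 17, 24, 24, 46, 50]

The merge sort proceeds by recursively splitting the array and merging sorted halves.
After all merges, the sorted array is [2, 13, 16, 17, 24, 24, 46, 50].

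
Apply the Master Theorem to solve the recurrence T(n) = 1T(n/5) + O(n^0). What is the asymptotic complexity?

Master Theorem for T(n) = 1T(n/5) + O(n^0):

a = 1, b = 5, c = 0
log_b(a) = log_5(1) = 0.0000

Case 2: c = 0 = log_5(1) = 0.0000
T(n) = O(n^0 log n) = O(log n)

For T(n) = 1T(n/5) + O(n^0): log_5(1) = 0.0000. This is Case 2 of the Master Theorem (c = log_b(a), equal work at all levels), giving O(log n).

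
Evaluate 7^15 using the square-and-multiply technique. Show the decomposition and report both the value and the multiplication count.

Computing 7^15 by squaring (build up from 7^1; each line after the first costs one multiplication):

7^1 = 7
7^2 = (7^1)^2 = 7^2 = 49
7^3 = 7 * 7^2 = 7 * 49 = 343
7^6 = (7^3)^2 = 343^2 = 117649
7^7 = 7 * 7^6 = 7 * 117649 = 823543
7^14 = (7^7)^2 = 823543^2 = 678223072849
7^15 = 7 * 7^14 = 7 * 678223072849 = 4747561509943

Result: 4747561509943
Multiplications needed: 6 (6 lines after 7^1)

7^15 = 4747561509943. Using exponentiation by squaring, this requires 6 multiplications. The key idea: if the exponent is even, square the half-power; if odd, multiply by the base once.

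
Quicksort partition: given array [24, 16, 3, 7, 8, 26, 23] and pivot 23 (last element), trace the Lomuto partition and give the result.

Lomuto partition with pivot = 23:

Initial array: [24, 16, 3, 7, 8, 26, 23]

arr[0]=24 > 23: no swap
arr[1]=16 <= 23: swap with position 0, array becomes [16, 24, 3, 7, 8, 26, 23]
arr[2]=3 <= 23: swap with position 1, array becomes [16, 3, 24, 7, 8, 26, 23]
arr[3]=7 <= 23: swap with position 2, array becomes [16, 3, 7, 24, 8, 26, 23]
arr[4]=8 <= 23: swap with position 3, array becomes [16, 3, 7, 8, 24, 26, 23]
arr[5]=26 > 23: no swap

Place pivot at position 4: [16, 3, 7, 8, 23, 26, 24]
Pivot position: 4

After partitioning with pivot 23, the array becomes [16, 3, 7, 8, 23, 26, 24]. The pivot is placed at index 4. All elements to the left of the pivot are <= 23, and all elements to the right are > 23.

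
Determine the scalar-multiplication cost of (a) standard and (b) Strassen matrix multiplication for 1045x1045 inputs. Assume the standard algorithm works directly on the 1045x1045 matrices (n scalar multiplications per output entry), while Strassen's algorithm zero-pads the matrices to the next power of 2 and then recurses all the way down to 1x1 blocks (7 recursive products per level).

Matrix multiplication for 1045x1045 matrices:

Strassen's algorithm requires power-of-2 dimensions. Pad 1045x1045 to 2048x2048 (next power of 2).

Standard algorithm: 1045^3 = 1141166125 multiplications
Strassen's algorithm: 7^(log2(2048)) = 7^11 = 1977326743 multiplications
Difference: 1141166125 - 1977326743 = -836160618 (Strassen uses MORE here due to padding overhead — for small or just-over-power-of-2 n, padding can outweigh the per-level savings)

Standard: 1141166125 multiplications (1045^3). Strassen: 1977326743 multiplications (7^11, after padding to 2048x2048). Strassen reduces 8 recursive multiplications to 7 at each level.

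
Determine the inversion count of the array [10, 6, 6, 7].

Finding inversions in [10, 6, 6, 7]:

(0, 1): arr[0]=10 > arr[1]=6
(0, 2): arr[0]=10 > arr[2]=6
(0, 3): arr[0]=10 > arr[3]=7

Total inversions: 3

The array has 3 inversion(s): (0,1), (0,2), (0,3). Each pair (i,j) satisfies i < j and arr[i] > arr[j].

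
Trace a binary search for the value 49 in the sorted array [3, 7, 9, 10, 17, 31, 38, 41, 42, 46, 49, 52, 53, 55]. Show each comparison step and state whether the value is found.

Binary search for 49 in [3, 7, 9, 10, 17, 31, 38, 41, 42, 46, 49, 52, 53, 55]:

lo=0, hi=13, mid=6, arr[mid]=38 -> 38 < 49, search right half
lo=7, hi=13, mid=10, arr[mid]=49 -> Found target at index 10!

Binary search finds 49 at index 10 after 2 comparisons. The search repeatedly halves the search space by comparing with the middle element.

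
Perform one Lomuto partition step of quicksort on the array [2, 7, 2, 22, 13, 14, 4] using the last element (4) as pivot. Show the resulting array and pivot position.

Lomuto partition with pivot = 4:

Initial array: [2, 7, 2, 22, 13, 14, 4]

arr[0]=2 <= 4: swap with position 0, array becomes [2, 7, 2, 22, 13, 14, 4]
arr[1]=7 > 4: no swap
arr[2]=2 <= 4: swap with position 1, array becomes [2, 2, 7, 22, 13, 14, 4]
arr[3]=22 > 4: no swap
arr[4]=13 > 4: no swap
arr[5]=14 > 4: no swap

Place pivot at position 2: [2, 2, 4, 22, 13, 14, 7]
Pivot position: 2

After partitioning with pivot 4, the array becomes [2, 2, 4, 22, 13, 14, 7]. The pivot is placed at index 2. All elements to the left of the pivot are <= 4, and all elements to the right are > 4.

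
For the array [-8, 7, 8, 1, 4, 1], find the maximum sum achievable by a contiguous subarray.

Using Kadane's algorithm on [-8, 7, 8, 1, 4, 1]:

Scanning through the array:
Position 1 (value 7): max_ending_here = 7, max_so_far = 7
Position 2 (value 8): max_ending_here = 15, max_so_far = 15
Position 3 (value 1): max_ending_here = 16, max_so_far = 16
Position 4 (value 4): max_ending_here = 20, max_so_far = 20
Position 5 (value 1): max_ending_here = 21, max_so_far = 21

Maximum subarray: [7, 8, 1, 4, 1]
Maximum sum: 21

The maximum subarray is [7, 8, 1, 4, 1] with sum 21. This subarray runs from index 1 to index 5.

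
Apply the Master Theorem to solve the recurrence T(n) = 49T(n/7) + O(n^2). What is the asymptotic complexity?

Master Theorem for T(n) = 49T(n/7) + O(n^2):

a = 49, b = 7, c = 2
log_b(a) = log_7(49) = 2.0000

Case 2: c = 2 = log_7(49) = 2.0000
T(n) = O(n^2 log n) = O(n^2 log n)

For T(n) = 49T(n/7) + O(n^2): log_7(49) = 2.0000. This is Case 2 of the Master Theorem (c = log_b(a), equal work at all levels), giving O(n^2 log n).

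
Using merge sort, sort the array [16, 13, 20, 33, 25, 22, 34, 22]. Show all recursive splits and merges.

Merge sort trace:

Split: [16, 13, 20, 33, 25, 22, 34, 22] -> [16, 13, 20, 33] and [25, 22, 34, 22]
  Split: [16, 13, 20, 33] -> [16, 13] and [20, 33]
    Split: [16, 13] -> [16] and [13]
    Merge: [16] + [13] -> [13, 16]
    Split: [20, 33] -> [20] and [33]
    Merge: [20] + [33] -> [20, 33]
  Merge: [13, 16] + [20, 33] -> [13, 16, 20, 33]
  Split: [25, 22, 34, 22] -> [25, 22] and [34, 22]
    Split: [25, 22] -> [25] and [22]
    Merge: [25] + [22] -> [22, 25]
    Split: [34, 22] -> [34] and [22]
    Merge: [34] + [22] -> [22, 34]
  Merge: [22, 25] + [22, 34] -> [22, 22, 25, 34]
Merge: [13, 16, 20, 33] + [22, 22, 25, 34] -> [13, 16, 20, 22, 22, 25, 33, 34]

Final sorted array: [13, 16, 20, 22, 22, 25, 33, 34]

The merge sort proceeds by recursively splitting the array and merging sorted halves.
After all merges, the sorted array is [13, 16, 20, 22, 22, 25, 33, 34].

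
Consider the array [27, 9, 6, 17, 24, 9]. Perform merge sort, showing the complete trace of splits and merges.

Merge sort trace:

Split: [27, 9, 6, 17, 24, 9] -> [27, 9, 6] and [17, 24, 9]
  Split: [27, 9, 6] -> [27] and [9, 6]
    Split: [9, 6] -> [9] and [6]
    Merge: [9] + [6] -> [6, 9]
  Merge: [27] + [6, 9] -> [6, 9, 27]
  Split: [17, 24, 9] -> [17] and [24, 9]
    Split: [24, 9] -> [24] and [9]
    Merge: [24] + [9] -> [9, 24]
  Merge: [17] + [9, 24] -> [9, 17, 24]
Merge: [6, 9, 27] + [9, 17, 24] -> [6, 9, 9, 17, 24, 27]

Final sorted array: [6, 9, 9, 17, 24, 27]

The merge sort proceeds by recursively splitting the array and merging sorted halves.
After all merges, the sorted array is [6, 9, 9, 17, 24, 27].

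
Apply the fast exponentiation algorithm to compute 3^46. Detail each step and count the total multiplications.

Computing 3^46 by squaring (build up from 3^1; each line after the first costs one multiplication):

3^1 = 3
3^2 = (3^1)^2 = 3^2 = 9
3^4 = (3^2)^2 = 9^2 = 81
3^5 = 3 * 3^4 = 3 * 81 = 243
3^10 = (3^5)^2 = 243^2 = 59049
3^11 = 3 * 3^10 = 3 * 59049 = 177147
3^22 = (3^11)^2 = 177147^2 = 31381059609
3^23 = 3 * 3^22 = 3 * 31381059609 = 94143178827
3^46 = (3^23)^2 = 94143178827^2 = 8862938119652501095929

Result: 8862938119652501095929
Multiplications needed: 8 (8 lines after 3^1)

3^46 = 8862938119652501095929. Using exponentiation by squaring, this requires 8 multiplications. The key idea: if the exponent is even, square the half-power; if odd, multiply by the base once.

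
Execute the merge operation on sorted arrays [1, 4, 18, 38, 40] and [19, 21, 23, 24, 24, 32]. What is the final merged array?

Merging process:

Compare 1 vs 19: take 1 from left. Merged: [1]
Compare 4 vs 19: take 4 from left. Merged: [1, 4]
Compare 18 vs 19: take 18 from left. Merged: [1, 4, 18]
Compare 38 vs 19: take 19 from right. Merged: [1, 4, 18, 19]
Compare 38 vs 21: take 21 from right. Merged: [1, 4, 18, 19, 21]
Compare 38 vs 23: take 23 from right. Merged: [1, 4, 18, 19, 21, 23]
Compare 38 vs 24: take 24 from right. Merged: [1, 4, 18, 19, 21, 23, 24]
Compare 38 vs 24: take 24 from right. Merged: [1, 4, 18, 19, 21, 23, 24, 24]
Compare 38 vs 32: take 32 from right. Merged: [1, 4, 18, 19, 21, 23, 24, 24, 32]
Append remaining from left: [38, 40]. Merged: [1, 4, 18, 19, 21, 23, 24, 24, 32, 38, 40]

Final merged array: [1, 4, 18, 19, 21, 23, 24, 24, 32, 38, 40]
Total comparisons: 9

The merged array is [1, 4, 18, 19, 21, 23, 24, 24, 32, 38, 40], requiring 9 comparisons. The merge step runs in O(n) time where n is the total number of elements.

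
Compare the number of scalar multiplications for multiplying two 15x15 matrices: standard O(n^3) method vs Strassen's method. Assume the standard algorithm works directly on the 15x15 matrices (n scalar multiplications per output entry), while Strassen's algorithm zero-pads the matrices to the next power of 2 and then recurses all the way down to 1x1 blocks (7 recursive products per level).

Matrix multiplication for 15x15 matrices:

Strassen's algorithm requires power-of-2 dimensions. Pad 15x15 to 16x16 (next power of 2).

Standard algorithm: 15^3 = 3375 multiplications
Strassen's algorithm: 7^(log2(16)) = 7^4 = 2401 multiplications
Savings: 3375 - 2401 = 974 multiplications

Standard: 3375 multiplications (15^3). Strassen: 2401 multiplications (7^4, after padding to 16x16). Strassen reduces 8 recursive multiplications to 7 at each level.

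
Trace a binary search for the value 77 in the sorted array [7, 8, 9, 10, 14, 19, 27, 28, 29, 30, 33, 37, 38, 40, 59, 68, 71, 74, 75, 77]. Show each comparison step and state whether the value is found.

Binary search for 77 in [7, 8, 9, 10, 14, 19, 27, 28, 29, 30, 33, 37, 38, 40, 59, 68, 71, 74, 75, 77]:

lo=0, hi=19, mid=9, arr[mid]=30 -> 30 < 77, search right half
lo=10, hi=19, mid=14, arr[mid]=59 -> 59 < 77, search right half
lo=15, hi=19, mid=17, arr[mid]=74 -> 74 < 77, search right half
lo=18, hi=19, mid=18, arr[mid]=75 -> 75 < 77, search right half
lo=19, hi=19, mid=19, arr[mid]=77 -> Found target at index 19!

Binary search finds 77 at index 19 after 5 comparisons. The search repeatedly halves the search space by comparing with the middle element.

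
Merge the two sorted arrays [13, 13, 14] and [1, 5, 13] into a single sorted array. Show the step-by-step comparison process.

Merging process:

Compare 13 vs 1: take 1 from right. Merged: [1]
Compare 13 vs 5: take 5 from right. Merged: [1, 5]
Compare 13 vs 13: take 13 from left. Merged: [1, 5, 13]
Compare 13 vs 13: take 13 from left. Merged: [1, 5, 13, 13]
Compare 14 vs 13: take 13 from right. Merged: [1, 5, 13, 13, 13]
Append remaining from left: [14]. Merged: [1, 5, 13, 13, 13, 14]

Final merged array: [1, 5, 13, 13, 13, 14]
Total comparisons: 5

The merged array is [1, 5, 13, 13, 13, 14], requiring 5 comparisons. The merge step runs in O(n) time where n is the total number of elements.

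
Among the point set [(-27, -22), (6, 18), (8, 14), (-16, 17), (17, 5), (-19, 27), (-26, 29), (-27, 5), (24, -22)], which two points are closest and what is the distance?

Computing all pairwise distances among 9 points:

d((-27, -22), (6, 18)) = 51.8556
d((-27, -22), (8, 14)) = 50.2096
d((-27, -22), (-16, 17)) = 40.5216
d((-27, -22), (17, 5)) = 51.6236
d((-27, -22), (-19, 27)) = 49.6488
d((-27, -22), (-26, 29)) = 51.0098
d((-27, -22), (-27, 5)) = 27.0
d((-27, -22), (24, -22)) = 51.0
d((6, 18), (8, 14)) = 4.4721 <-- minimum
d((6, 18), (-16, 17)) = 22.0227
d((6, 18), (17, 5)) = 17.0294
d((6, 18), (-19, 27)) = 26.5707
d((6, 18), (-26, 29)) = 33.8378
d((6, 18), (-27, 5)) = 35.4683
d((6, 18), (24, -22)) = 43.8634
d((8, 14), (-16, 17)) = 24.1868
d((8, 14), (17, 5)) = 12.7279
d((8, 14), (-19, 27)) = 29.9666
d((8, 14), (-26, 29)) = 37.1618
d((8, 14), (-27, 5)) = 36.1386
d((8, 14), (24, -22)) = 39.3954
d((-16, 17), (17, 5)) = 35.1141
d((-16, 17), (-19, 27)) = 10.4403
d((-16, 17), (-26, 29)) = 15.6205
d((-16, 17), (-27, 5)) = 16.2788
d((-16, 17), (24, -22)) = 55.8659
d((17, 5), (-19, 27)) = 42.19
d((17, 5), (-26, 29)) = 49.2443
d((17, 5), (-27, 5)) = 44.0
d((17, 5), (24, -22)) = 27.8927
d((-19, 27), (-26, 29)) = 7.2801
d((-19, 27), (-27, 5)) = 23.4094
d((-19, 27), (24, -22)) = 65.192
d((-26, 29), (-27, 5)) = 24.0208
d((-26, 29), (24, -22)) = 71.4213
d((-27, 5), (24, -22)) = 57.7062

Closest pair: (6, 18) and (8, 14) with distance 4.4721

The closest pair is (6, 18) and (8, 14) with Euclidean distance 4.4721. For 9 points, brute-force pairwise comparison is shown above. For large n, the divide-and-conquer algorithm (sort by x, recurse on halves, check the dividing strip) achieves O(n log n).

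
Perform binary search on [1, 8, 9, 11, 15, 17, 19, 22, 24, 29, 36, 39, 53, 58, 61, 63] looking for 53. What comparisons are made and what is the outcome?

Binary search for 53 in [1, 8, 9, 11, 15, 17, 19, 22, 24, 29, 36, 39, 53, 58, 61, 63]:

lo=0, hi=15, mid=7, arr[mid]=22 -> 22 < 53, search right half
lo=8, hi=15, mid=11, arr[mid]=39 -> 39 < 53, search right half
lo=12, hi=15, mid=13, arr[mid]=58 -> 58 > 53, search left half
lo=12, hi=12, mid=12, arr[mid]=53 -> Found target at index 12!

Binary search finds 53 at index 12 after 4 comparisons. The search repeatedly halves the search space by comparing with the middle element.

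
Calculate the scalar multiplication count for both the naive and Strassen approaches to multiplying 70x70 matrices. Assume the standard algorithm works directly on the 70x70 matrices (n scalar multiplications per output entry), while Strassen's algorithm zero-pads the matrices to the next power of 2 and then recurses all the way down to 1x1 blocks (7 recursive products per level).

Matrix multiplication for 70x70 matrices:

Strassen's algorithm requires power-of-2 dimensions. Pad 70x70 to 128x128 (next power of 2).

Standard algorithm: 70^3 = 343000 multiplications
Strassen's algorithm: 7^(log2(128)) = 7^7 = 823543 multiplications
Difference: 343000 - 823543 = -480543 (Strassen uses MORE here due to padding overhead — for small or just-over-power-of-2 n, padding can outweigh the per-level savings)

Standard: 343000 multiplications (70^3). Strassen: 823543 multiplications (7^7, after padding to 128x128). Strassen reduces 8 recursive multiplications to 7 at each level.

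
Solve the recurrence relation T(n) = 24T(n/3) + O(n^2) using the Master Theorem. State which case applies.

Master Theorem for T(n) = 24T(n/3) + O(n^2):

a = 24, b = 3, c = 2
log_b(a) = log_3(24) = 2.8928

Case 1: c = 2 < log_3(24) = 2.8928
T(n) = O(n^(log_3 24))

For T(n) = 24T(n/3) + O(n^2): log_3(24) = 2.8928. This is Case 1 of the Master Theorem (c < log_b(a), work dominated by leaves), giving O(n^(log_3 24)).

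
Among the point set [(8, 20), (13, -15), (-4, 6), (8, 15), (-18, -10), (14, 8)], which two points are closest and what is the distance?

Computing all pairwise distances among 6 points:

d((8, 20), (13, -15)) = 35.3553
d((8, 20), (-4, 6)) = 18.4391
d((8, 20), (8, 15)) = 5.0 <-- minimum
d((8, 20), (-18, -10)) = 39.6989
d((8, 20), (14, 8)) = 13.4164
d((13, -15), (-4, 6)) = 27.0185
d((13, -15), (8, 15)) = 30.4138
d((13, -15), (-18, -10)) = 31.4006
d((13, -15), (14, 8)) = 23.0217
d((-4, 6), (8, 15)) = 15.0
d((-4, 6), (-18, -10)) = 21.2603
d((-4, 6), (14, 8)) = 18.1108
d((8, 15), (-18, -10)) = 36.0694
d((8, 15), (14, 8)) = 9.2195
d((-18, -10), (14, 8)) = 36.7151

Closest pair: (8, 20) and (8, 15) with distance 5.0

The closest pair is (8, 20) and (8, 15) with Euclidean distance 5.0. For 6 points, brute-force pairwise comparison is shown above. For large n, the divide-and-conquer algorithm (sort by x, recurse on halves, check the dividing strip) achieves O(n log n).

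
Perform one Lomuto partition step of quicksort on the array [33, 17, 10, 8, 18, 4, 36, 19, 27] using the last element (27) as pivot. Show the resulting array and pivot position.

Lomuto partition with pivot = 27:

Initial array: [33, 17, 10, 8, 18, 4, 36, 19, 27]

arr[0]=33 > 27: no swap
arr[1]=17 <= 27: swap with position 0, array becomes [17, 33, 10, 8, 18, 4, 36, 19, 27]
arr[2]=10 <= 27: swap with position 1, array becomes [17, 10, 33, 8, 18, 4, 36, 19, 27]
arr[3]=8 <= 27: swap with position 2, array becomes [17, 10, 8, 33, 18, 4, 36, 19, 27]
arr[4]=18 <= 27: swap with position 3, array becomes [17, 10, 8, 18, 33, 4, 36, 19, 27]
arr[5]=4 <= 27: swap with position 4, array becomes [17, 10, 8, 18, 4, 33, 36, 19, 27]
arr[6]=36 > 27: no swap
arr[7]=19 <= 27: swap with position 5, array becomes [17, 10, 8, 18, 4, 19, 36, 33, 27]

Place pivot at position 6: [17, 10, 8, 18, 4, 19, 27, 33, 36]
Pivot position: 6

After partitioning with pivot 27, the array becomes [17, 10, 8, 18, 4, 19, 27, 33, 36]. The pivot is placed at index 6. All elements to the left of the pivot are <= 27, and all elements to the right are > 27.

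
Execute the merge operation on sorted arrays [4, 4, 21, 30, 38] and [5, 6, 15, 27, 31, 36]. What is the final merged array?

Merging process:

Compare 4 vs 5: take 4 from left. Merged: [4]
Compare 4 vs 5: take 4 from left. Merged: [4, 4]
Compare 21 vs 5: take 5 from right. Merged: [4, 4, 5]
Compare 21 vs 6: take 6 from right. Merged: [4, 4, 5, 6]
Compare 21 vs 15: take 15 from right. Merged: [4, 4, 5, 6, 15]
Compare 21 vs 27: take 21 from left. Merged: [4, 4, 5, 6, 15, 21]
Compare 30 vs 27: take 27 from right. Merged: [4, 4, 5, 6, 15, 21, 27]
Compare 30 vs 31: take 30 from left. Merged: [4, 4, 5, 6, 15, 21, 27, 30]
Compare 38 vs 31: take 31 from right. Merged: [4, 4, 5, 6, 15, 21, 27, 30, 31]
Compare 38 vs 36: take 36 from right. Merged: [4, 4, 5, 6, 15, 21, 27, 30, 31, 36]
Append remaining from left: [38]. Merged: [4, 4, 5, 6, 15, 21, 27, 30, 31, 36, 38]

Final merged array: [4, 4, 5, 6, 15, 21, 27, 30, 31, 36, 38]
Total comparisons: 10

The merged array is [4, 4, 5, 6, 15, 21, 27, 30, 31, 36, 38], requiring 10 comparisons. The merge step runs in O(n) time where n is the total number of elements.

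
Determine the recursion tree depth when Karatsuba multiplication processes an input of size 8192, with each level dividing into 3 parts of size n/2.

For divide and conquer with division factor 2:

Problem sizes at each level:
Level 0: 8192
Level 1: 4096
Level 2: 2048
Level 3: 1024
Level 4: 512
Level 5: 256
Level 6: 128
Level 7: 64
Level 8: 32
Level 9: 16
Level 10: 8
Level 11: 4
Level 12: 2
Level 13: 1

The root is level 0 and the size-1 base case is level 13 (the tree spans levels 0 through 13, i.e. 14 levels counting the root), so the depth is the number of divisions: log_2(8192) = 13

The recursion tree depth is log_2(8192) = 13. At each level, the problem size is divided by 2, so it takes 13 divisions to reduce to a base case of size 1. The algorithm makes 3 recursive calls at each level.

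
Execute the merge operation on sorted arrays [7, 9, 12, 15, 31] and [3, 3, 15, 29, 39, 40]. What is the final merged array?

Merging process:

Compare 7 vs 3: take 3 from right. Merged: [3]
Compare 7 vs 3: take 3 from right. Merged: [3, 3]
Compare 7 vs 15: take 7 from left. Merged: [3, 3, 7]
Compare 9 vs 15: take 9 from left. Merged: [3, 3, 7, 9]
Compare 12 vs 15: take 12 from left. Merged: [3, 3, 7, 9, 12]
Compare 15 vs 15: take 15 from left. Merged: [3, 3, 7, 9, 12, 15]
Compare 31 vs 15: take 15 from right. Merged: [3, 3, 7, 9, 12, 15, 15]
Compare 31 vs 29: take 29 from right. Merged: [3, 3, 7, 9, 12, 15, 15, 29]
Compare 31 vs 39: take 31 from left. Merged: [3, 3, 7, 9, 12, 15, 15, 29, 31]
Append remaining from right: [39, 40]. Merged: [3, 3, 7, 9, 12, 15, 15, 29, 31, 39, 40]

Final merged array: [3, 3, 7, 9, 12, 15, 15, 29, 31, 39, 40]
Total comparisons: 9

The merged array is [3, 3, 7, 9, 12, 15, 15, 29, 31, 39, 40], requiring 9 comparisons. The merge step runs in O(n) time where n is the total number of elements.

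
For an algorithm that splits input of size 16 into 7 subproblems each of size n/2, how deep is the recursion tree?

For divide and conquer with division factor 2:

Problem sizes at each level:
Level 0: 16
Level 1: 8
Level 2: 4
Level 3: 2
Level 4: 1

The root is level 0 and the size-1 base case is level 4 (the tree spans levels 0 through 4, i.e. 5 levels counting the root), so the depth is the number of divisions: log_2(16) = 4

The recursion tree depth is log_2(16) = 4. At each level, the problem size is divided by 2, so it takes 4 divisions to reduce to a base case of size 1. The algorithm makes 7 recursive calls at each level.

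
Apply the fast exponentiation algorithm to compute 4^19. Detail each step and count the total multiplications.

Computing 4^19 by squaring (build up from 4^1; each line after the first costs one multiplication):

4^1 = 4
4^2 = (4^1)^2 = 4^2 = 16
4^4 = (4^2)^2 = 16^2 = 256
4^8 = (4^4)^2 = 256^2 = 65536
4^9 = 4 * 4^8 = 4 * 65536 = 262144
4^18 = (4^9)^2 = 262144^2 = 68719476736
4^19 = 4 * 4^18 = 4 * 68719476736 = 274877906944

Result: 274877906944
Multiplications needed: 6 (6 lines after 4^1)

4^19 = 274877906944. Using exponentiation by squaring, this requires 6 multiplications. The key idea: if the exponent is even, square the half-power; if odd, multiply by the base once.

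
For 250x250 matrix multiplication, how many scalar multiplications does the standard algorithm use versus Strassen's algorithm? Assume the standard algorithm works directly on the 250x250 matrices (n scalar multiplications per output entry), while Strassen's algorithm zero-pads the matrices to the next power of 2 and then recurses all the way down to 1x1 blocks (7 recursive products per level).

Matrix multiplication for 250x250 matrices:

Strassen's algorithm requires power-of-2 dimensions. Pad 250x250 to 256x256 (next power of 2).

Standard algorithm: 250^3 = 15625000 multiplications
Strassen's algorithm: 7^(log2(256)) = 7^8 = 5764801 multiplications
Savings: 15625000 - 5764801 = 9860199 multiplications

Standard: 15625000 multiplications (250^3). Strassen: 5764801 multiplications (7^8, after padding to 256x256). Strassen reduces 8 recursive multiplications to 7 at each level.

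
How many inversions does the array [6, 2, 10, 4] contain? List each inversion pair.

Finding inversions in [6, 2, 10, 4]:

(0, 1): arr[0]=6 > arr[1]=2
(0, 3): arr[0]=6 > arr[3]=4
(2, 3): arr[2]=10 > arr[3]=4

Total inversions: 3

The array has 3 inversion(s): (0,1), (0,3), (2,3). Each pair (i,j) satisfies i < j and arr[i] > arr[j].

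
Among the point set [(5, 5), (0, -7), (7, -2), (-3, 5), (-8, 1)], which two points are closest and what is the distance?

Computing all pairwise distances among 5 points:

d((5, 5), (0, -7)) = 13.0
d((5, 5), (7, -2)) = 7.2801
d((5, 5), (-3, 5)) = 8.0
d((5, 5), (-8, 1)) = 13.6015
d((0, -7), (7, -2)) = 8.6023
d((0, -7), (-3, 5)) = 12.3693
d((0, -7), (-8, 1)) = 11.3137
d((7, -2), (-3, 5)) = 12.2066
d((7, -2), (-8, 1)) = 15.2971
d((-3, 5), (-8, 1)) = 6.4031 <-- minimum

Closest pair: (-3, 5) and (-8, 1) with distance 6.4031

The closest pair is (-3, 5) and (-8, 1) with Euclidean distance 6.4031. For 5 points, brute-force pairwise comparison is shown above. For large n, the divide-and-conquer algorithm (sort by x, recurse on halves, check the dividing strip) achieves O(n log n).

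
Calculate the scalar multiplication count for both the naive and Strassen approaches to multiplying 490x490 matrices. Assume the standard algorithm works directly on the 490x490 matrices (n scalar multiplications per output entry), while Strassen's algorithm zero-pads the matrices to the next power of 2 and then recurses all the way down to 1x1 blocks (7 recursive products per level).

Matrix multiplication for 490x490 matrices:

Strassen's algorithm requires power-of-2 dimensions. Pad 490x490 to 512x512 (next power of 2).

Standard algorithm: 490^3 = 117649000 multiplications
Strassen's algorithm: 7^(log2(512)) = 7^9 = 40353607 multiplications
Savings: 117649000 - 40353607 = 77295393 multiplications

Standard: 117649000 multiplications (490^3). Strassen: 40353607 multiplications (7^9, after padding to 512x512). Strassen reduces 8 recursive multiplications to 7 at each level.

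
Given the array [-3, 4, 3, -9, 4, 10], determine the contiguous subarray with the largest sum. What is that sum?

Using Kadane's algorithm on [-3, 4, 3, -9, 4, 10]:

Scanning through the array:
Position 1 (value 4): max_ending_here = 4, max_so_far = 4
Position 2 (value 3): max_ending_here = 7, max_so_far = 7
Position 3 (value -9): max_ending_here = -2, max_so_far = 7
Position 4 (value 4): max_ending_here = 4, max_so_far = 7
Position 5 (value 10): max_ending_here = 14, max_so_far = 14

Maximum subarray: [4, 10]
Maximum sum: 14

The maximum subarray is [4, 10] with sum 14. This subarray runs from index 4 to index 5.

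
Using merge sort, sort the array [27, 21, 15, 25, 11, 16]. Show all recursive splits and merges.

Merge sort trace:

Split: [27, 21, 15, 25, 11, 16] -> [27, 21, 15] and [25, 11, 16]
  Split: [27, 21, 15] -> [27] and [21, 15]
    Split: [21, 15] -> [21] and [15]
    Merge: [21] + [15] -> [15, 21]
  Merge: [27] + [15, 21] -> [15, 21, 27]
  Split: [25, 11, 16] -> [25] and [11, 16]
    Split: [11, 16] -> [11] and [16]
    Merge: [11] + [16] -> [11, 16]
  Merge: [25] + [11, 16] -> [11, 16, 25]
Merge: [15, 21, 27] + [11, 16, 25] -> [11, 15, 16, 21, 25, 27]

Final sorted array: [11, 15, 16, 21, 25, 27]

The merge sort proceeds by recursively splitting the array and merging sorted halves.
After all merges, the sorted array is [11, 15, 16, 21, 25, 27].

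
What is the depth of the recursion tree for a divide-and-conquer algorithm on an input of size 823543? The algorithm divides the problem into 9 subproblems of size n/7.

For divide and conquer with division factor 7:

Problem sizes at each level:
Level 0: 823543
Level 1: 117649
Level 2: 16807
Level 3: 2401
Level 4: 343
Level 5: 49
Level 6: 7
Level 7: 1

The root is level 0 and the size-1 base case is level 7 (the tree spans levels 0 through 7, i.e. 8 levels counting the root), so the depth is the number of divisions: log_7(823543) = 7

The recursion tree depth is log_7(823543) = 7. At each level, the problem size is divided by 7, so it takes 7 divisions to reduce to a base case of size 1. The algorithm makes 9 recursive calls at each level.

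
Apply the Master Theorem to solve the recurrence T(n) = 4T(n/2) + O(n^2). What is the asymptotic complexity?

Master Theorem for T(n) = 4T(n/2) + O(n^2):

a = 4, b = 2, c = 2
log_b(a) = log_2(4) = 2.0000

Case 2: c = 2 = log_2(4) = 2.0000
T(n) = O(n^2 log n) = O(n^2 log n)

For T(n) = 4T(n/2) + O(n^2): log_2(4) = 2.0000. This is Case 2 of the Master Theorem (c = log_b(a), equal work at all levels), giving O(n^2 log n).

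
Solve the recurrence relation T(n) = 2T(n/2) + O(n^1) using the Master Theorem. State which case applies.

Master Theorem for T(n) = 2T(n/2) + O(n^1):

a = 2, b = 2, c = 1
log_b(a) = log_2(2) = 1.0000

Case 2: c = 1 = log_2(2) = 1.0000
T(n) = O(n^1 log n) = O(n log n)

For T(n) = 2T(n/2) + O(n^1): log_2(2) = 1.0000. This is Case 2 of the Master Theorem (c = log_b(a), equal work at all levels), giving O(n log n).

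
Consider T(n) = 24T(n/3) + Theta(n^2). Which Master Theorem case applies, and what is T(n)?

Master Theorem for T(n) = 24T(n/3) + O(n^2):

a = 24, b = 3, c = 2
log_b(a) = log_3(24) = 2.8928

Case 1: c = 2 < log_3(24) = 2.8928
T(n) = O(n^(log_3 24))

For T(n) = 24T(n/3) + O(n^2): log_3(24) = 2.8928. This is Case 1 of the Master Theorem (c < log_b(a), work dominated by leaves), giving O(n^(log_3 24)).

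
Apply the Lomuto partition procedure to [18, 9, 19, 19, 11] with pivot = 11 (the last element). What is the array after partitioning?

Lomuto partition with pivot = 11:

Initial array: [18, 9, 19, 19, 11]

arr[0]=18 > 11: no swap
arr[1]=9 <= 11: swap with position 0, array becomes [9, 18, 19, 19, 11]
arr[2]=19 > 11: no swap
arr[3]=19 > 11: no swap

Place pivot at position 1: [9, 11, 19, 19, 18]
Pivot position: 1

After partitioning with pivot 11, the array becomes [9, 11, 19, 19, 18]. The pivot is placed at index 1. All elements to the left of the pivot are <= 11, and all elements to the right are > 11.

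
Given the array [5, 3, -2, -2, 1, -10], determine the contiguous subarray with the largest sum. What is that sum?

Using Kadane's algorithm on [5, 3, -2, -2, 1, -10]:

Scanning through the array:
Position 1 (value 3): max_ending_here = 8, max_so_far = 8
Position 2 (value -2): max_ending_here = 6, max_so_far = 8
Position 3 (value -2): max_ending_here = 4, max_so_far = 8
Position 4 (value 1): max_ending_here = 5, max_so_far = 8
Position 5 (value -10): max_ending_here = -5, max_so_far = 8

Maximum subarray: [5, 3]
Maximum sum: 8

The maximum subarray is [5, 3] with sum 8. This subarray runs from index 0 to index 1.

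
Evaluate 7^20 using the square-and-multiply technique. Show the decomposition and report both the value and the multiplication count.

Computing 7^20 by squaring (build up from 7^1; each line after the first costs one multiplication):

7^1 = 7
7^2 = (7^1)^2 = 7^2 = 49
7^4 = (7^2)^2 = 49^2 = 2401
7^5 = 7 * 7^4 = 7 * 2401 = 16807
7^10 = (7^5)^2 = 16807^2 = 282475249
7^20 = (7^10)^2 = 282475249^2 = 79792266297612001

Result: 79792266297612001
Multiplications needed: 5 (5 lines after 7^1)

7^20 = 79792266297612001. Using exponentiation by squaring, this requires 5 multiplications. The key idea: if the exponent is even, square the half-power; if odd, multiply by the base once.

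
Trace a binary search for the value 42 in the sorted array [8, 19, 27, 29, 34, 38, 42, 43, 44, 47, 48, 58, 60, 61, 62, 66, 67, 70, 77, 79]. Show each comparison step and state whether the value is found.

Binary search for 42 in [8, 19, 27, 29, 34, 38, 42, 43, 44, 47, 48, 58, 60, 61, 62, 66, 67, 70, 77, 79]:

lo=0, hi=19, mid=9, arr[mid]=47 -> 47 > 42, search left half
lo=0, hi=8, mid=4, arr[mid]=34 -> 34 < 42, search right half
lo=5, hi=8, mid=6, arr[mid]=42 -> Found target at index 6!

Binary search finds 42 at index 6 after 3 comparisons. The search repeatedly halves the search space by comparing with the middle element.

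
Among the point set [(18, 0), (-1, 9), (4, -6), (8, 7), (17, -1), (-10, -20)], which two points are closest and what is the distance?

Computing all pairwise distances among 6 points:

d((18, 0), (-1, 9)) = 21.0238
d((18, 0), (4, -6)) = 15.2315
d((18, 0), (8, 7)) = 12.2066
d((18, 0), (17, -1)) = 1.4142 <-- minimum
d((18, 0), (-10, -20)) = 34.4093
d((-1, 9), (4, -6)) = 15.8114
d((-1, 9), (8, 7)) = 9.2195
d((-1, 9), (17, -1)) = 20.5913
d((-1, 9), (-10, -20)) = 30.3645
d((4, -6), (8, 7)) = 13.6015
d((4, -6), (17, -1)) = 13.9284
d((4, -6), (-10, -20)) = 19.799
d((8, 7), (17, -1)) = 12.0416
d((8, 7), (-10, -20)) = 32.45
d((17, -1), (-10, -20)) = 33.0151

Closest pair: (18, 0) and (17, -1) with distance 1.4142

The closest pair is (18, 0) and (17, -1) with Euclidean distance 1.4142. For 6 points, brute-force pairwise comparison is shown above. For large n, the divide-and-conquer algorithm (sort by x, recurse on halves, check the dividing strip) achieves O(n log n).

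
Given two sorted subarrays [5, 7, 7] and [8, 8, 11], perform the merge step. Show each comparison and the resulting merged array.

Merging process:

Compare 5 vs 8: take 5 from left. Merged: [5]
Compare 7 vs 8: take 7 from left. Merged: [5, 7]
Compare 7 vs 8: take 7 from left. Merged: [5, 7, 7]
Append remaining from right: [8, 8, 11]. Merged: [5, 7, 7, 8, 8, 11]

Final merged array: [5, 7, 7, 8, 8, 11]
Total comparisons: 3

The merged array is [5, 7, 7, 8, 8, 11], requiring 3 comparisons. The merge step runs in O(n) time where n is the total number of elements.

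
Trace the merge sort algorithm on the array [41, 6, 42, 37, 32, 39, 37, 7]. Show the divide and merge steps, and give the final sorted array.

Merge sort trace:

Split: [41, 6, 42, 37, 32, 39, 37, 7] -> [41, 6, 42, 37] and [32, 39, 37, 7]
  Split: [41, 6, 42, 37] -> [41, 6] and [42, 37]
    Split: [41, 6] -> [41] and [6]
    Merge: [41] + [6] -> [6, 41]
    Split: [42, 37] -> [42] and [37]
    Merge: [42] + [37] -> [37, 42]
  Merge: [6, 41] + [37, 42] -> [6, 37, 41, 42]
  Split: [32, 39, 37, 7] -> [32, 39] and [37, 7]
    Split: [32, 39] -> [32] and [39]
    Merge: [32] + [39] -> [32, 39]
    Split: [37, 7] -> [37] and [7]
    Merge: [37] + [7] -> [7, 37]
  Merge: [32, 39] + [7, 37] -> [7, 32, 37, 39]
Merge: [6, 37, 41, 42] + [7, 32, 37, 39] -> [6, 7, 32, 37, 37, 39, 41, 42]

Final sorted array: [6, 7, 32, 37, 37, 39, 41, 42]

The merge sort proceeds by recursively splitting the array and merging sorted halves.
After all merges, the sorted array is [6, 7, 32, 37, 37, 39, 41, 42].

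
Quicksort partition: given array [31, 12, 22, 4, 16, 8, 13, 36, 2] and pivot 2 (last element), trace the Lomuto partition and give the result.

Lomuto partition with pivot = 2:

Initial array: [31, 12, 22, 4, 16, 8, 13, 36, 2]

arr[0]=31 > 2: no swap
arr[1]=12 > 2: no swap
arr[2]=22 > 2: no swap
arr[3]=4 > 2: no swap
arr[4]=16 > 2: no swap
arr[5]=8 > 2: no swap
arr[6]=13 > 2: no swap
arr[7]=36 > 2: no swap

Place pivot at position 0: [2, 12, 22, 4, 16, 8, 13, 36, 31]
Pivot position: 0

After partitioning with pivot 2, the array becomes [2, 12, 22, 4, 16, 8, 13, 36, 31]. The pivot is placed at index 0. All elements to the left of the pivot are <= 2, and all elements to the right are > 2.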